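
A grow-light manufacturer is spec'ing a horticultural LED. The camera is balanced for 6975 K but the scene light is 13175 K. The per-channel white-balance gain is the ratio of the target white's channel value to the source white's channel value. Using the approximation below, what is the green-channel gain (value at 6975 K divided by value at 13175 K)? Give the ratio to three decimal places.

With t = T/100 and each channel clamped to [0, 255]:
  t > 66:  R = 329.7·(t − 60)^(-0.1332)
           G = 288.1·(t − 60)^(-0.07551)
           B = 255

At 13175 K (t = 131.75):
  G = 288.1·(131.75 − 60)^(-0.07551) = 288.1·71.75^(-0.07551) = 288.1·0.72421 = 208.646.
At 6975 K (t = 69.75):
  G = 288.1·(69.75 − 60)^(-0.07551) = 288.1·9.75^(-0.07551) = 288.1·0.84202 = 242.585.
Gain = 242.585 / 208.646 = 1.1627 → 1.163.

1.163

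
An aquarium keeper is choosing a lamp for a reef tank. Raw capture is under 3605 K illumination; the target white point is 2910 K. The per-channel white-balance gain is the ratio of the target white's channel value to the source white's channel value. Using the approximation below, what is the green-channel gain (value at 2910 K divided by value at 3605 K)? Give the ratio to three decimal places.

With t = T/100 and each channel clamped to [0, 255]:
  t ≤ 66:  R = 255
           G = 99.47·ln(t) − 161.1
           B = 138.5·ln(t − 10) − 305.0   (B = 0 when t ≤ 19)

0.891

At 3605 K (t = 36.05):
  G = 99.47·ln 36.05 − 161.1 = 99.47·3.5849 − 161.1 = 195.491.
At 2910 K (t = 29.1):
  G = 99.47·ln 29.1 − 161.1 = 99.47·3.3707 − 161.1 = 174.187.
Gain = 174.187 / 195.491 = 0.8910 → 0.891.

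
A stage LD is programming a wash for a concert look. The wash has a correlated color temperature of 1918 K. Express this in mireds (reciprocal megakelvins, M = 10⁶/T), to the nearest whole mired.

M = 10⁶ / 1918 = 521.376 → 521 mireds.

521 mireds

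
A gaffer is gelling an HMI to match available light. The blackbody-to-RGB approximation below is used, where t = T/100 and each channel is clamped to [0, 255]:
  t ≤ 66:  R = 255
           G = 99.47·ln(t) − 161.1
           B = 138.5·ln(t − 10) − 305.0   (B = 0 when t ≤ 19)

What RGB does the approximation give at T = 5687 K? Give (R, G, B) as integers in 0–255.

t = 5687/100 = 56.87; the t ≤ 66 branch applies.
R = 255 by definition for t ≤ 66.
G = 99.47·ln 56.87 − 161.1 = 99.47·4.0408 − 161.1 = 240.835.
B = 138.5·ln(56.87 − 10) − 305.0 = 138.5·ln 46.87 − 305.0 = 138.5·3.8474 − 305.0 = 227.862.
Rounded: (255, 241, 228).

(255, 241, 228)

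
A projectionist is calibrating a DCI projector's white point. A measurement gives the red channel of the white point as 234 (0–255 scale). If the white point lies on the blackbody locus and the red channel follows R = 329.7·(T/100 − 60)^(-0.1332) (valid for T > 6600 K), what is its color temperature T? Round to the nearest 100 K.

(t − 60)^(-0.1332) = 234/329.7 = 0.70974.
t − 60 = 0.70974^(1/-0.1332) = 0.70974^(-7.508) = 13.119, so t = 73.119.
T = 100·t = 7312 K → 7300 K to the nearest 100 K.

7300 K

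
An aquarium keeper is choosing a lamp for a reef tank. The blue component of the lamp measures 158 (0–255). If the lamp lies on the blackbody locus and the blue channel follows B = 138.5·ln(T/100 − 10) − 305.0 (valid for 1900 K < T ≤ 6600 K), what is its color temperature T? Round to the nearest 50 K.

3850 K

ln(t − 10) = (158 + 305.0) / 138.5 = 3.3430.
t − 10 = e^3.3430 = 28.303, so t = 38.303.
T = 100·t = 3830 K → 3850 K to the nearest 50 K.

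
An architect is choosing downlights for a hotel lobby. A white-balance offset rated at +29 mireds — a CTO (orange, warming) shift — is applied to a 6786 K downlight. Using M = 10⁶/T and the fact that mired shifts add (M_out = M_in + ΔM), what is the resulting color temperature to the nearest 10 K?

5670 K

M_in = 10⁶/6786 = 147.36 mireds.
M_out = 147.36 + (+29) = 176.36 mireds.
T_out = 10⁶/176.36 = 5670.1 K → 5670 K.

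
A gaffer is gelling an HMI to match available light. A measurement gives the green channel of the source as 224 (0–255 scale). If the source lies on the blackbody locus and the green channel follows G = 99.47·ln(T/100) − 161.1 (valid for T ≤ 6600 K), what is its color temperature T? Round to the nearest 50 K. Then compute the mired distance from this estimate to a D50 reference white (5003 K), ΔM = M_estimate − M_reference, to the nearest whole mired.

+8 mireds

ln t = (224 + 161.1) / 99.47 = 3.8715.
t = e^3.8715 = 48.015.
T = 100·t = 4802 K → 4800 K to the nearest 50 K.
M_estimate = 10⁶/4800 = 208.33; M_reference = 10⁶/5003 = 199.88.
ΔM = 208.33 − 199.88 = 8.45 → +8 mireds.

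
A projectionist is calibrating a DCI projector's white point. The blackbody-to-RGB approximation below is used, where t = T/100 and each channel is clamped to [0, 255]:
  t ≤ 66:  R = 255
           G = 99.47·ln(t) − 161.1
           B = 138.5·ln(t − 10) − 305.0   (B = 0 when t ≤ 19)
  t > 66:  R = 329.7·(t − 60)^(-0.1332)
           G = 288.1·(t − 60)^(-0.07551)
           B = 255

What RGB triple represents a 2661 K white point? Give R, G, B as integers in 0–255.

t = 2661/100 = 26.61; the t ≤ 66 branch applies.
R = 255 by definition for t ≤ 66.
G = 99.47·ln 26.61 − 161.1 = 99.47·3.2813 − 161.1 = 165.290.
B = 138.5·ln(26.61 − 10) − 305.0 = 138.5·ln 16.61 − 305.0 = 138.5·2.8100 − 305.0 = 84.186.
Rounded: (255, 165, 84).

R=255, G=165, B=84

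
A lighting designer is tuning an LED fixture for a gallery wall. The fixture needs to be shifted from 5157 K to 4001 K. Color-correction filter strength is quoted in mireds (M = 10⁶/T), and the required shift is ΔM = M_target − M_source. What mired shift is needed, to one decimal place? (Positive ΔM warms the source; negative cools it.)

+56.0 mireds

M_source = 10⁶/5157 = 193.911; M_target = 10⁶/4001 = 249.938.
ΔM = 249.938 − 193.911 = 56.026 → +56.0 mireds, a warming shift.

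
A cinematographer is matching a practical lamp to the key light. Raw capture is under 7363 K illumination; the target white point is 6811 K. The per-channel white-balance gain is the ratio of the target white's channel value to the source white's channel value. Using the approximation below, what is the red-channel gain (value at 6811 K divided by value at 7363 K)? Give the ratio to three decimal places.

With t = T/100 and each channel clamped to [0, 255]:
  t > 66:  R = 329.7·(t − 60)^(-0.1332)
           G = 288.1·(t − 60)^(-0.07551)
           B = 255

At 7363 K (t = 73.63):
  R = 329.7·(73.63 − 60)^(-0.1332) = 329.7·13.63^(-0.1332) = 329.7·0.70613 = 232.811.
At 6811 K (t = 68.11):
  R = 329.7·(68.11 − 60)^(-0.1332) = 329.7·8.11^(-0.1332) = 329.7·0.75669 = 249.481.
Gain = 249.481 / 232.811 = 1.0716 → 1.072.

1.072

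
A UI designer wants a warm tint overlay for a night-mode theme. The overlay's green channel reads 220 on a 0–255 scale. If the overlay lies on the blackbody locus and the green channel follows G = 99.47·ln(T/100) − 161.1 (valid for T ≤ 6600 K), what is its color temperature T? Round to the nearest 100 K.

ln t = (220 + 161.1) / 99.47 = 3.8313.
t = e^3.8313 = 46.123.
T = 100·t = 4612 K → 4600 K to the nearest 100 K.

4600 K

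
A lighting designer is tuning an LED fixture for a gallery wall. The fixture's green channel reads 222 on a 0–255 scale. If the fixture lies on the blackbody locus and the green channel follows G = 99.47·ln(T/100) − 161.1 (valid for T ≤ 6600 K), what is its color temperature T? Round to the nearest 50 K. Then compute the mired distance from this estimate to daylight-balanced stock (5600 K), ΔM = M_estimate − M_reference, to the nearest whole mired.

+34 mireds

ln t = (222 + 161.1) / 99.47 = 3.8514.
t = e^3.8514 = 47.059.
T = 100·t = 4706 K → 4700 K to the nearest 50 K.
M_estimate = 10⁶/4700 = 212.77; M_reference = 10⁶/5600 = 178.57.
ΔM = 212.77 − 178.57 = 34.19 → +34 mireds.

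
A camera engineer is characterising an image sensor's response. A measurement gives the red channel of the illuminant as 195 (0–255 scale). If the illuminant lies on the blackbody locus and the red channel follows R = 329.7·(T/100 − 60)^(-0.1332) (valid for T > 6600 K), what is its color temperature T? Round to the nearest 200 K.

(t − 60)^(-0.1332) = 195/329.7 = 0.59145.
t − 60 = 0.59145^(1/-0.1332) = 0.59145^(-7.508) = 51.564, so t = 111.564.
T = 100·t = 11156 K → 11200 K to the nearest 200 K.

11200 K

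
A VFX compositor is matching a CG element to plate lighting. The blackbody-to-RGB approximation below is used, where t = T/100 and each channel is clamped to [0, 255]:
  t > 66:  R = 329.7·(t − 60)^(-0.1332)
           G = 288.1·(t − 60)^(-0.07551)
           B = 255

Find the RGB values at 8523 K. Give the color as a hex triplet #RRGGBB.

#D6E2FF

t = 8523/100 = 85.23; the t > 66 branch applies.
R = 329.7·(85.23 − 60)^(-0.1332) = 329.7·25.23^(-0.1332) = 329.7·0.65053 = 214.478.
G = 288.1·(85.23 − 60)^(-0.07551) = 288.1·25.23^(-0.07551) = 288.1·0.78368 = 225.779.
B = 255 by definition for t > 66.
Rounded: (214, 226, 255).
In hex: #D6E2FF.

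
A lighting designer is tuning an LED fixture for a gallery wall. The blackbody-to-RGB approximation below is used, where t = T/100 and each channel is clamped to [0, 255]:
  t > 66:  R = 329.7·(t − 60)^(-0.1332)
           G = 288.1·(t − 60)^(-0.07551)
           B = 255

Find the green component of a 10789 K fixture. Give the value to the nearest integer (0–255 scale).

t = 10789/100 = 107.89; the t > 66 branch applies.
G = 288.1·(107.89 − 60)^(-0.07551) = 288.1·47.89^(-0.07551) = 288.1·0.74666 = 215.114.
Rounded: 215.

215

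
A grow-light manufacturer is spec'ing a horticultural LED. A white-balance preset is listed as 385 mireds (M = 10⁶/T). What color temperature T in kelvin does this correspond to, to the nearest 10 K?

2600 K

T = 10⁶ / 385 = 2597.40 K → 2600 K.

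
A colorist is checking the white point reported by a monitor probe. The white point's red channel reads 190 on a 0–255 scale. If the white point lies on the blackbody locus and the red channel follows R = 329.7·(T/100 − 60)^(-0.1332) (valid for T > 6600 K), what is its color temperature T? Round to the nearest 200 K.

12200 K

(t − 60)^(-0.1332) = 190/329.7 = 0.57628.
t − 60 = 0.57628^(1/-0.1332) = 0.57628^(-7.508) = 62.667, so t = 122.667.
T = 100·t = 12267 K → 12200 K to the nearest 200 K.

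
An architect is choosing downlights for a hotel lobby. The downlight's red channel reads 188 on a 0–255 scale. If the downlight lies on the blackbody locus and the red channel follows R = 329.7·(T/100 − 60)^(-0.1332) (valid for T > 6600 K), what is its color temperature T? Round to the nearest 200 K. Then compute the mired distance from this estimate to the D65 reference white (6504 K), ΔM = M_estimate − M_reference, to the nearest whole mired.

(t − 60)^(-0.1332) = 188/329.7 = 0.57022.
t − 60 = 0.57022^(1/-0.1332) = 0.57022^(-7.508) = 67.848, so t = 127.848.
T = 100·t = 12785 K → 12800 K to the nearest 200 K.
M_estimate = 10⁶/12800 = 78.12; M_reference = 10⁶/6504 = 153.75.
ΔM = 78.12 − 153.75 = -75.63 → -76 mireds.

-76 mireds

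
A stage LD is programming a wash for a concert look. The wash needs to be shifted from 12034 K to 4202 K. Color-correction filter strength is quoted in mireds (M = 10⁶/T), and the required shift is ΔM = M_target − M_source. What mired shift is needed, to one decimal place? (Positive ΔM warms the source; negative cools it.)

+154.9 mireds

M_source = 10⁶/12034 = 83.098; M_target = 10⁶/4202 = 237.982.
ΔM = 237.982 − 83.098 = 154.884 → +154.9 mireds, a warming shift.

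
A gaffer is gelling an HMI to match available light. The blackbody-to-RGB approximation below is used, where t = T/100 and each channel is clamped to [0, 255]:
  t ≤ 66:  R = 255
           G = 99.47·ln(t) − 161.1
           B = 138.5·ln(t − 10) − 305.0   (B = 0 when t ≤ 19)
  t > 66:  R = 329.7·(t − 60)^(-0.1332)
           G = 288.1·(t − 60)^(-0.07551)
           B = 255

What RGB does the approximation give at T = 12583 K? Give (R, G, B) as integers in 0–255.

(189, 210, 255)

t = 12583/100 = 125.83; the t > 66 branch applies.
R = 329.7·(125.83 − 60)^(-0.1332) = 329.7·65.83^(-0.1332) = 329.7·0.57251 = 188.758.
G = 288.1·(125.83 − 60)^(-0.07551) = 288.1·65.83^(-0.07551) = 288.1·0.72894 = 210.007.
B = 255 by definition for t > 66.
Rounded: (189, 210, 255).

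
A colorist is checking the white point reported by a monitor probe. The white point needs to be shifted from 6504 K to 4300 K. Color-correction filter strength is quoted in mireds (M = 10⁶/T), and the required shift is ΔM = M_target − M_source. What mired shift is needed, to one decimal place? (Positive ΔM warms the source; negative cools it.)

M_source = 10⁶/6504 = 153.752; M_target = 10⁶/4300 = 232.558.
ΔM = 232.558 − 153.752 = 78.807 → +78.8 mireds, a warming shift.

+78.8 mireds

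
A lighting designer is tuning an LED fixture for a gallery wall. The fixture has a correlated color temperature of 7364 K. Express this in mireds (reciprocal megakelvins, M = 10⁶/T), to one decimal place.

M = 10⁶ / 7364 = 135.796 → 135.8 mireds.

135.8 mireds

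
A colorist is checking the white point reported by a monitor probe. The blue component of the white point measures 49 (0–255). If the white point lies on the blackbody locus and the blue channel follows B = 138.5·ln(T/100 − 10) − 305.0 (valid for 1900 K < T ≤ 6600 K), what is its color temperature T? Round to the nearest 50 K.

2300 K

ln(t − 10) = (49 + 305.0) / 138.5 = 2.5560.
t − 10 = e^2.5560 = 12.884, so t = 22.884.
T = 100·t = 2288 K → 2300 K to the nearest 50 K.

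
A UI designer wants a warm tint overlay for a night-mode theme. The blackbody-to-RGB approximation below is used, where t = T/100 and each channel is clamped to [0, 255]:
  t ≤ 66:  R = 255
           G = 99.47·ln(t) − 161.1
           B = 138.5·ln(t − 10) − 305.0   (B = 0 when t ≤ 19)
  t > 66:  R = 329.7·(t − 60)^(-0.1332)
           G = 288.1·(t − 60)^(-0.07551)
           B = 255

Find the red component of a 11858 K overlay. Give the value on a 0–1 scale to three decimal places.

0.752

t = 11858/100 = 118.58; the t > 66 branch applies.
R = 329.7·(118.58 − 60)^(-0.1332) = 329.7·58.58^(-0.1332) = 329.7·0.58148 = 191.714.
On a 0–1 scale: 191.714/255 = 0.7518 → 0.752.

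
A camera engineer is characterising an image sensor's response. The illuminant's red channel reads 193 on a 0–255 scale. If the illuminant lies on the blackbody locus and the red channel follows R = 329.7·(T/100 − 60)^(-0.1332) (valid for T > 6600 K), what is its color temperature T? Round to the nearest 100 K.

(t − 60)^(-0.1332) = 193/329.7 = 0.58538.
t − 60 = 0.58538^(1/-0.1332) = 0.58538^(-7.508) = 55.713, so t = 115.713.
T = 100·t = 11571 K → 11600 K to the nearest 100 K.

11600 K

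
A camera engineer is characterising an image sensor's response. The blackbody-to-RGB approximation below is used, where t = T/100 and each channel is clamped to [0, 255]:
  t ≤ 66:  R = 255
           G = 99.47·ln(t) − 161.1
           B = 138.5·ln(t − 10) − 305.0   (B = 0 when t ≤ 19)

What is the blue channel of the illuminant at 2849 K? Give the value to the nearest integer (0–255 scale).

99

t = 2849/100 = 28.49; the t ≤ 66 branch applies.
B = 138.5·ln(28.49 − 10) − 305.0 = 138.5·ln 18.49 − 305.0 = 138.5·2.9172 − 305.0 = 99.036.
Rounded: 99.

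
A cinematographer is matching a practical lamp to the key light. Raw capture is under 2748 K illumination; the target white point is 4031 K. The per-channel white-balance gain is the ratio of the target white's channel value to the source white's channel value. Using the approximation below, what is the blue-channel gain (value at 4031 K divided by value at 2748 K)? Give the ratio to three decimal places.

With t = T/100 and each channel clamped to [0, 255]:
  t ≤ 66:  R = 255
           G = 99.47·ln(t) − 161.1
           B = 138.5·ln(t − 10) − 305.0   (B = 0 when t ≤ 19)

At 2748 K (t = 27.48):
  B = 138.5·ln(27.48 − 10) − 305.0 = 138.5·ln 17.48 − 305.0 = 138.5·2.8611 − 305.0 = 91.256.
At 4031 K (t = 40.31):
  B = 138.5·ln(40.31 − 10) − 305.0 = 138.5·ln 30.31 − 305.0 = 138.5·3.4115 − 305.0 = 167.490.
Gain = 167.490 / 91.256 = 1.8354 → 1.835.

1.835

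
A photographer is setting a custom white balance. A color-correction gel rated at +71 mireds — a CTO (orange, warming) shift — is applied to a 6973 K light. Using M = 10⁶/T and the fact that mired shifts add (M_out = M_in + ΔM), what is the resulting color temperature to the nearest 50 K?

4650 K

M_in = 10⁶/6973 = 143.41 mireds.
M_out = 143.41 + (+71) = 214.41 mireds.
T_out = 10⁶/214.41 = 4664.0 K → 4650 K.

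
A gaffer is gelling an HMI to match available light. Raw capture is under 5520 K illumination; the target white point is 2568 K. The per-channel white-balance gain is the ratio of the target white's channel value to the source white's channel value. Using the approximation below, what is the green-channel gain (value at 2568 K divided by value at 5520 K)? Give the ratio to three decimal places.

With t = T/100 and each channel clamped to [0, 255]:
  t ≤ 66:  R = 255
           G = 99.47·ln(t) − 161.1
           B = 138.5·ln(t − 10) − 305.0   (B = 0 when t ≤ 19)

At 5520 K (t = 55.2):
  G = 99.47·ln 55.2 − 161.1 = 99.47·4.0110 − 161.1 = 237.870.
At 2568 K (t = 25.68):
  G = 99.47·ln 25.68 − 161.1 = 99.47·3.2457 − 161.1 = 161.751.
Gain = 161.751 / 237.870 = 0.6800 → 0.680.

0.680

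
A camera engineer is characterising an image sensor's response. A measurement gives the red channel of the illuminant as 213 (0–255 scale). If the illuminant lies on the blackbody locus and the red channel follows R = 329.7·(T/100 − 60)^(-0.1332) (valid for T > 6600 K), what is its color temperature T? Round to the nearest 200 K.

(t − 60)^(-0.1332) = 213/329.7 = 0.64604.
t − 60 = 0.64604^(1/-0.1332) = 0.64604^(-7.508) = 26.575, so t = 86.575.
T = 100·t = 8657 K → 8600 K to the nearest 200 K.

8600 K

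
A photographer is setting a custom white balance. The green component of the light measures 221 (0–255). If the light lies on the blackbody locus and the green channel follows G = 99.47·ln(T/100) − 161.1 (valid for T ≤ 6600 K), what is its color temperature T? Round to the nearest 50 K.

ln t = (221 + 161.1) / 99.47 = 3.8414.
t = e^3.8414 = 46.589.
T = 100·t = 4659 K → 4650 K to the nearest 50 K.

4650 K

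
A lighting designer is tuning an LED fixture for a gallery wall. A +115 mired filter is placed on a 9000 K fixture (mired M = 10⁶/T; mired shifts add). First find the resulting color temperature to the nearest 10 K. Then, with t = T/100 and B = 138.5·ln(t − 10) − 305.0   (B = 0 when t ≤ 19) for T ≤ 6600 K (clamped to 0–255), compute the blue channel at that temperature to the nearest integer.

184

M_in = 10⁶/9000 = 111.11; M_out = 111.11 + (+115) = 226.11.
T_out = 10⁶/226.11 = 4422.6 K → 4420 K; t = 44.2.
B = 138.5·ln(44.2 − 10) − 305.0 = 138.5·ln 34.2 − 305.0 = 138.5·3.5322 − 305.0 = 184.213.
Rounded: 184.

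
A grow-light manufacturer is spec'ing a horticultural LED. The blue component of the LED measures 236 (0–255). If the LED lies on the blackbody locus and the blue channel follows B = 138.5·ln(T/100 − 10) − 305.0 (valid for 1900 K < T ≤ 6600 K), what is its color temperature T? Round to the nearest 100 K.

6000 K

ln(t − 10) = (236 + 305.0) / 138.5 = 3.9061.
t − 10 = e^3.9061 = 49.707, so t = 59.707.
T = 100·t = 5971 K → 6000 K to the nearest 100 K.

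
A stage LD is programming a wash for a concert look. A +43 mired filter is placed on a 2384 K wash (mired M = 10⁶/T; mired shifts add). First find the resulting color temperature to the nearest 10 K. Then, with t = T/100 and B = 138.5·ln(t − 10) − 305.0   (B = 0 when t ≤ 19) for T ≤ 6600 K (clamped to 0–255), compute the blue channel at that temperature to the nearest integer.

34

M_in = 10⁶/2384 = 419.46; M_out = 419.46 + (+43) = 462.46.
T_out = 10⁶/462.46 = 2162.3 K → 2160 K; t = 21.6.
B = 138.5·ln(21.6 − 10) − 305.0 = 138.5·ln 11.6 − 305.0 = 138.5·2.4510 − 305.0 = 34.464.
Rounded: 34.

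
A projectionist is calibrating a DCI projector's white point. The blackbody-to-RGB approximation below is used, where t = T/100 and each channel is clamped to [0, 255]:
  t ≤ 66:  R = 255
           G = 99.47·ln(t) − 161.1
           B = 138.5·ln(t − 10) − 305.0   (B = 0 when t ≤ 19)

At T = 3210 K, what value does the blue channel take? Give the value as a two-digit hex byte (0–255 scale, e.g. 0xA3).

t = 3210/100 = 32.1; the t ≤ 66 branch applies.
B = 138.5·ln(32.1 − 10) − 305.0 = 138.5·ln 22.1 − 305.0 = 138.5·3.0956 − 305.0 = 123.737.
Rounded: 124; in hex, 0x7C.

0x7C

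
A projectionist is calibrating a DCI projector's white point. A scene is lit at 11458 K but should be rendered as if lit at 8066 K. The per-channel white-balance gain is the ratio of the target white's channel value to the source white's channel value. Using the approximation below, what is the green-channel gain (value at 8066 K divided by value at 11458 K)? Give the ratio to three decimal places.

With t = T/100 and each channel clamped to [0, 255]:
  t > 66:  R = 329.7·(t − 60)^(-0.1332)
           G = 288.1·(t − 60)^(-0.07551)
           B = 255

At 11458 K (t = 114.58):
  G = 288.1·(114.58 − 60)^(-0.07551) = 288.1·54.58^(-0.07551) = 288.1·0.73933 = 213.000.
At 8066 K (t = 80.66):
  G = 288.1·(80.66 − 60)^(-0.07551) = 288.1·20.66^(-0.07551) = 288.1·0.79560 = 229.212.
Gain = 229.212 / 213.000 = 1.0761 → 1.076.

1.076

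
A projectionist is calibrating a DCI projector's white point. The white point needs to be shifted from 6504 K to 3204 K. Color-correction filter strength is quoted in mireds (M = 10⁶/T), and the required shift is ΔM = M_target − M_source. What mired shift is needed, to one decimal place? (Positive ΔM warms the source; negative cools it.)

+158.4 mireds

M_source = 10⁶/6504 = 153.752; M_target = 10⁶/3204 = 312.110.
ΔM = 312.110 − 153.752 = 158.358 → +158.4 mireds, a warming shift.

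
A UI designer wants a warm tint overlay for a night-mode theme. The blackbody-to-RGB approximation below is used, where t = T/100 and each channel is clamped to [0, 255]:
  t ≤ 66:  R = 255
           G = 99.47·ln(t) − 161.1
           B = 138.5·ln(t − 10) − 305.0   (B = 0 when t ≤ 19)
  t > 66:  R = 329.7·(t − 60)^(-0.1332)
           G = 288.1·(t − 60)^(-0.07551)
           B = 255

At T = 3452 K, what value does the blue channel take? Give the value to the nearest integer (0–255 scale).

138

t = 3452/100 = 34.52; the t ≤ 66 branch applies.
B = 138.5·ln(34.52 − 10) − 305.0 = 138.5·ln 24.52 − 305.0 = 138.5·3.1995 − 305.0 = 138.129.
Rounded: 138.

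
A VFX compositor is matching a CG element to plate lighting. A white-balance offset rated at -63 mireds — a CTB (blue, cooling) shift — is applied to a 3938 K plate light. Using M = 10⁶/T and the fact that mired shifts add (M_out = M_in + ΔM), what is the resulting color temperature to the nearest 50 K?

5250 K

M_in = 10⁶/3938 = 253.94 mireds.
M_out = 253.94 + (-63) = 190.94 mireds.
T_out = 10⁶/190.94 = 5237.4 K → 5250 K.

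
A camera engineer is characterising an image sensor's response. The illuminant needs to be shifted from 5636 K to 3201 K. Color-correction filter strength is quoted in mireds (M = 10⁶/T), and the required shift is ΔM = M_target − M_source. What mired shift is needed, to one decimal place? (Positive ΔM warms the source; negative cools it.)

M_source = 10⁶/5636 = 177.431; M_target = 10⁶/3201 = 312.402.
ΔM = 312.402 − 177.431 = 134.972 → +135.0 mireds, a warming shift.

+135.0 mireds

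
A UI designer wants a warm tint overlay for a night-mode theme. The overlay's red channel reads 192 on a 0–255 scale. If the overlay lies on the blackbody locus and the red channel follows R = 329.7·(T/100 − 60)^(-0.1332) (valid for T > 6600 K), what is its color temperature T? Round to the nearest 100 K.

(t − 60)^(-0.1332) = 192/329.7 = 0.58235.
t − 60 = 0.58235^(1/-0.1332) = 0.58235^(-7.508) = 57.929, so t = 117.929.
T = 100·t = 11793 K → 11800 K to the nearest 100 K.

11800 K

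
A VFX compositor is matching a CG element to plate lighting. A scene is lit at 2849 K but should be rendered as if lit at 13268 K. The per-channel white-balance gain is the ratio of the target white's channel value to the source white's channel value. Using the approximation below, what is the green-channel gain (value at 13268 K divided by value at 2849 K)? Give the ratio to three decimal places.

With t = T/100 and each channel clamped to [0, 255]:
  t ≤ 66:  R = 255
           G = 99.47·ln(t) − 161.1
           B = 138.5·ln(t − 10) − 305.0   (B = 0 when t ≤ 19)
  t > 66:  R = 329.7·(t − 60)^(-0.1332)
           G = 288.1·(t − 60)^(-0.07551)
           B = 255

1.211

At 2849 K (t = 28.49):
  G = 99.47·ln 28.49 − 161.1 = 99.47·3.3496 − 161.1 = 172.080.
At 13268 K (t = 132.68):
  G = 288.1·(132.68 − 60)^(-0.07551) = 288.1·72.68^(-0.07551) = 288.1·0.72351 = 208.443.
Gain = 208.443 / 172.080 = 1.2113 → 1.211.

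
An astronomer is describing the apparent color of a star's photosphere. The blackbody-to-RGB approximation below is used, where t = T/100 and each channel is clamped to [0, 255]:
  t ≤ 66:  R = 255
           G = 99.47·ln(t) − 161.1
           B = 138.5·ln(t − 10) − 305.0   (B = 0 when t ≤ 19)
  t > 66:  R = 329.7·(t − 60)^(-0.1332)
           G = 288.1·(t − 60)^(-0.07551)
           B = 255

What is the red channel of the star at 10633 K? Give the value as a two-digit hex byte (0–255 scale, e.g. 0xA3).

0xC6

t = 10633/100 = 106.33; the t > 66 branch applies.
R = 329.7·(106.33 − 60)^(-0.1332) = 329.7·46.33^(-0.1332) = 329.7·0.59994 = 197.800.
Rounded: 198; in hex, 0xC6.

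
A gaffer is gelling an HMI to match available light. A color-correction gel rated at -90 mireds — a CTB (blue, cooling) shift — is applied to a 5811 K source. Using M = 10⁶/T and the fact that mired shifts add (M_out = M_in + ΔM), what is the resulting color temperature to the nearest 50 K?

M_in = 10⁶/5811 = 172.09 mireds.
M_out = 172.09 + (-90) = 82.09 mireds.
T_out = 10⁶/82.09 = 12182.1 K → 12200 K.

12200 K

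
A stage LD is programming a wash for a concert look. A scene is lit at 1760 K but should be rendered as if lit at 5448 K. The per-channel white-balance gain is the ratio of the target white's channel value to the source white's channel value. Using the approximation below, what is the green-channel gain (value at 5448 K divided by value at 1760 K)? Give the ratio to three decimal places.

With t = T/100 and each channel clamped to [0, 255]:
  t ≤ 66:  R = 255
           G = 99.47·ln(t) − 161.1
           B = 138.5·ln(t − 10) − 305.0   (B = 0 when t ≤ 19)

At 1760 K (t = 17.6):
  G = 99.47·ln 17.6 − 161.1 = 99.47·2.8679 − 161.1 = 124.170.
At 5448 K (t = 54.48):
  G = 99.47·ln 54.48 − 161.1 = 99.47·3.9978 − 161.1 = 236.565.
Gain = 236.565 / 124.170 = 1.9052 → 1.905.

1.905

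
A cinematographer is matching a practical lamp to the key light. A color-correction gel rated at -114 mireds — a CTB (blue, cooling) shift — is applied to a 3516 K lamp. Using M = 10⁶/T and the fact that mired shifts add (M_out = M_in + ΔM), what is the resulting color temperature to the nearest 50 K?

5850 K

M_in = 10⁶/3516 = 284.41 mireds.
M_out = 284.41 + (-114) = 170.41 mireds.
T_out = 10⁶/170.41 = 5868.1 K → 5850 K.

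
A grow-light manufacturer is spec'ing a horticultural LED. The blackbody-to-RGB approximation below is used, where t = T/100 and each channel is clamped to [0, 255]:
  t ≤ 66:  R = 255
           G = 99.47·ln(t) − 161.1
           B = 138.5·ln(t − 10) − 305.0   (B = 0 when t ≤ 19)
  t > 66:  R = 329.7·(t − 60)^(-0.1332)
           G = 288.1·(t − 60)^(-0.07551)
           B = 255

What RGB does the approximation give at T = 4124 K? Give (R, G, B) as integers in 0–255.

(255, 209, 172)

t = 4124/100 = 41.24; the t ≤ 66 branch applies.
R = 255 by definition for t ≤ 66.
G = 99.47·ln 41.24 − 161.1 = 99.47·3.7194 − 161.1 = 208.870.
B = 138.5·ln(41.24 − 10) − 305.0 = 138.5·ln 31.24 − 305.0 = 138.5·3.4417 − 305.0 = 171.675.
Rounded: (255, 209, 172).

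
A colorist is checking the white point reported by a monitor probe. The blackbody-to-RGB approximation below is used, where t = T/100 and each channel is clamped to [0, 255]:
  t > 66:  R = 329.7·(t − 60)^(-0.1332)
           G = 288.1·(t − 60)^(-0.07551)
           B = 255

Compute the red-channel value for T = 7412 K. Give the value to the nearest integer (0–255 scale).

232

t = 7412/100 = 74.12; the t > 66 branch applies.
R = 329.7·(74.12 − 60)^(-0.1332) = 329.7·14.12^(-0.1332) = 329.7·0.70282 = 231.719.
Rounded: 232.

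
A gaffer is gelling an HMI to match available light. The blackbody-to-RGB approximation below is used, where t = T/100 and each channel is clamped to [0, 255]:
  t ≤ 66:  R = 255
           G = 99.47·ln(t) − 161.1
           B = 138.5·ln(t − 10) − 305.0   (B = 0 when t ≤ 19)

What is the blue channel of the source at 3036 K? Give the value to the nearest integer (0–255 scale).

112

t = 3036/100 = 30.36; the t ≤ 66 branch applies.
B = 138.5·ln(30.36 − 10) − 305.0 = 138.5·ln 20.36 − 305.0 = 138.5·3.0136 − 305.0 = 112.380.
Rounded: 112.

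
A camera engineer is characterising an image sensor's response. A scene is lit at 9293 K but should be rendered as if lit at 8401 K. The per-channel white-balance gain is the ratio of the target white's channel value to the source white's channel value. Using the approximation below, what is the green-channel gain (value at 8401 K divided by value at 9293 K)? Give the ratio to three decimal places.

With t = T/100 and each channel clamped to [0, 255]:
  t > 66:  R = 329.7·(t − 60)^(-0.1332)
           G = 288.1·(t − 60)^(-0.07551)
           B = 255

At 9293 K (t = 92.93):
  G = 288.1·(92.93 − 60)^(-0.07551) = 288.1·32.93^(-0.07551) = 288.1·0.76808 = 221.284.
At 8401 K (t = 84.01):
  G = 288.1·(84.01 − 60)^(-0.07551) = 288.1·24.01^(-0.07551) = 288.1·0.78662 = 226.626.
Gain = 226.626 / 221.284 = 1.0241 → 1.024.

1.024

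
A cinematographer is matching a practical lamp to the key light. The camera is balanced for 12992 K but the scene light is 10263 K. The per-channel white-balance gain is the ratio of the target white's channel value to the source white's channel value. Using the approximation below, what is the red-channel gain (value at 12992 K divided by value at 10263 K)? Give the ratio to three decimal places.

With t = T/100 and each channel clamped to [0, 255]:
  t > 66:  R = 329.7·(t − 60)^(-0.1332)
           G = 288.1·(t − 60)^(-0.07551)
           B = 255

0.936

At 10263 K (t = 102.63):
  R = 329.7·(102.63 − 60)^(-0.1332) = 329.7·42.63^(-0.1332) = 329.7·0.60663 = 200.005.
At 12992 K (t = 129.92):
  R = 329.7·(129.92 − 60)^(-0.1332) = 329.7·69.92^(-0.1332) = 329.7·0.56794 = 187.248.
Gain = 187.248 / 200.005 = 0.9362 → 0.936.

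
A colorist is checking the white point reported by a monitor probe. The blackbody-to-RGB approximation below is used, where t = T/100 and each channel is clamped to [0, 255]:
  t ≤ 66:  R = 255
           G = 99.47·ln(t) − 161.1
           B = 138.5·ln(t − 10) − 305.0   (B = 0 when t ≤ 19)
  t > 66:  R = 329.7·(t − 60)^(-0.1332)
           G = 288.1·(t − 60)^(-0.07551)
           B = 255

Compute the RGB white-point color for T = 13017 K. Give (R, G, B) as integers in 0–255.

(187, 209, 255)

t = 13017/100 = 130.17; the t > 66 branch applies.
R = 329.7·(130.17 − 60)^(-0.1332) = 329.7·70.17^(-0.1332) = 329.7·0.56767 = 187.159.
G = 288.1·(130.17 − 60)^(-0.07551) = 288.1·70.17^(-0.07551) = 288.1·0.72543 = 208.997.
B = 255 by definition for t > 66.
Rounded: (187, 209, 255).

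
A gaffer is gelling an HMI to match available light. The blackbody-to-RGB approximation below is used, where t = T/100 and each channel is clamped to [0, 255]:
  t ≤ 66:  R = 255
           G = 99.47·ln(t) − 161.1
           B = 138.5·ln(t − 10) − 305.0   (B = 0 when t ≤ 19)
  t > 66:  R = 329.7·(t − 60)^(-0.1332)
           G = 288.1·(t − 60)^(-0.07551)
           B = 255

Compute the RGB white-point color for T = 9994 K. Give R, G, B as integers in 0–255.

t = 9994/100 = 99.94; the t > 66 branch applies.
R = 329.7·(99.94 − 60)^(-0.1332) = 329.7·39.94^(-0.1332) = 329.7·0.61192 = 201.749.
G = 288.1·(99.94 − 60)^(-0.07551) = 288.1·39.94^(-0.07551) = 288.1·0.75697 = 218.083.
B = 255 by definition for t > 66.
Rounded: (202, 218, 255).

R=202, G=218, B=255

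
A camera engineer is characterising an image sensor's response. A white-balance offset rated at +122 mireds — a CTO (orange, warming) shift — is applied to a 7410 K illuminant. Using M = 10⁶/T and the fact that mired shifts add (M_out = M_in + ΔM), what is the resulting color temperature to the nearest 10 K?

M_in = 10⁶/7410 = 134.95 mireds.
M_out = 134.95 + (+122) = 256.95 mireds.
T_out = 10⁶/256.95 = 3891.8 K → 3890 K.

3890 K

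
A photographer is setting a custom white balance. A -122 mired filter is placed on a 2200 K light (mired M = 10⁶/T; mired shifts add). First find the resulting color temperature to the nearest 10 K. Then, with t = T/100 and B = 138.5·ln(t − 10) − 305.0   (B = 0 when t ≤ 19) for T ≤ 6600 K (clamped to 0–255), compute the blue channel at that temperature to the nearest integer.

111

M_in = 10⁶/2200 = 454.55; M_out = 454.55 + (-122) = 332.55.
T_out = 10⁶/332.55 = 3007.1 K → 3010 K; t = 30.1.
B = 138.5·ln(30.1 − 10) − 305.0 = 138.5·ln 20.1 − 305.0 = 138.5·3.0007 − 305.0 = 110.600.
Rounded: 111.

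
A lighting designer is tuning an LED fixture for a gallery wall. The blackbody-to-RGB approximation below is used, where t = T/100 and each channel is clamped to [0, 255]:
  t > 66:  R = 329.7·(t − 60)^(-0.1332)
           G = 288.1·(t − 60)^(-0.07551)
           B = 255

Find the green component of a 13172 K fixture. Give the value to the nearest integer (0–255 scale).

t = 13172/100 = 131.72; the t > 66 branch applies.
G = 288.1·(131.72 − 60)^(-0.07551) = 288.1·71.72^(-0.07551) = 288.1·0.72424 = 208.653.
Rounded: 209.

209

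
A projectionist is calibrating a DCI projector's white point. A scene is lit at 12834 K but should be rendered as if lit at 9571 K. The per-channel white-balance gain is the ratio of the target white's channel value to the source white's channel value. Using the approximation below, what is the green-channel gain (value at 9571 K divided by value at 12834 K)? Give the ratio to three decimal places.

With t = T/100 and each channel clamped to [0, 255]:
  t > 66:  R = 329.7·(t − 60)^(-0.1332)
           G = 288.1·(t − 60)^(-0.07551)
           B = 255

At 12834 K (t = 128.34):
  G = 288.1·(128.34 − 60)^(-0.07551) = 288.1·68.34^(-0.07551) = 288.1·0.72688 = 209.415.
At 9571 K (t = 95.71):
  G = 288.1·(95.71 − 60)^(-0.07551) = 288.1·35.71^(-0.07551) = 288.1·0.76339 = 219.934.
Gain = 219.934 / 209.415 = 1.0502 → 1.050.

1.050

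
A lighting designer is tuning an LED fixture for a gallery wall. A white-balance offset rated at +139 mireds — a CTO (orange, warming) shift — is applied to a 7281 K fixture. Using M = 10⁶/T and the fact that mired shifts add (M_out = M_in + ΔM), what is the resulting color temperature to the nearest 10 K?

M_in = 10⁶/7281 = 137.34 mireds.
M_out = 137.34 + (+139) = 276.34 mireds.
T_out = 10⁶/276.34 = 3618.7 K → 3620 K.

3620 K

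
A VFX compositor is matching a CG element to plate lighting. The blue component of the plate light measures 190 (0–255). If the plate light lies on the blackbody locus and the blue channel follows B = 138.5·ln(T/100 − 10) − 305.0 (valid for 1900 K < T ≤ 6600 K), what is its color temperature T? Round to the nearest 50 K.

ln(t − 10) = (190 + 305.0) / 138.5 = 3.5740.
t − 10 = e^3.5740 = 35.659, so t = 45.659.
T = 100·t = 4566 K → 4550 K to the nearest 50 K.

4550 K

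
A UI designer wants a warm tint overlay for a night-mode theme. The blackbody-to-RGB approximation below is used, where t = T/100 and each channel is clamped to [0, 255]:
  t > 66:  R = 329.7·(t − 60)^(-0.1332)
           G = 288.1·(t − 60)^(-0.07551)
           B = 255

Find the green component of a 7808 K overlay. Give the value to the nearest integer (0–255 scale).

232

t = 7808/100 = 78.08; the t > 66 branch applies.
G = 288.1·(78.08 − 60)^(-0.07551) = 288.1·18.08^(-0.07551) = 288.1·0.80365 = 231.533.
Rounded: 232.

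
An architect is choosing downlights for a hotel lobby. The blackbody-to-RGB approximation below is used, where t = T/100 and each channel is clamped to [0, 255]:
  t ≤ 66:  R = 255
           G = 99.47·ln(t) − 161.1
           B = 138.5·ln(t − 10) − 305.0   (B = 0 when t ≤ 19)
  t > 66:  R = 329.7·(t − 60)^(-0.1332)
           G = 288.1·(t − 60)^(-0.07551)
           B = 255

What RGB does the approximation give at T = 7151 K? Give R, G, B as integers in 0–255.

t = 7151/100 = 71.51; the t > 66 branch applies.
R = 329.7·(71.51 − 60)^(-0.1332) = 329.7·11.51^(-0.1332) = 329.7·0.72221 = 238.113.
G = 288.1·(71.51 − 60)^(-0.07551) = 288.1·11.51^(-0.07551) = 288.1·0.83153 = 239.564.
B = 255 by definition for t > 66.
Rounded: (238, 240, 255).

R=238, G=240, B=255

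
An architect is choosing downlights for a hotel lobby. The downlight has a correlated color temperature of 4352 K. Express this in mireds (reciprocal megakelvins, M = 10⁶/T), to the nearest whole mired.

M = 10⁶ / 4352 = 229.779 → 230 mireds.

230 mireds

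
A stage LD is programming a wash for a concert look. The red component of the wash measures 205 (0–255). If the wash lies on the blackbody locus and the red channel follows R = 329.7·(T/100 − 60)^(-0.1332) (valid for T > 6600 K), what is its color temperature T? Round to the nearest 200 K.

9600 K

(t − 60)^(-0.1332) = 205/329.7 = 0.62178.
t − 60 = 0.62178^(1/-0.1332) = 0.62178^(-7.508) = 35.423, so t = 95.423.
T = 100·t = 9542 K → 9600 K to the nearest 200 K.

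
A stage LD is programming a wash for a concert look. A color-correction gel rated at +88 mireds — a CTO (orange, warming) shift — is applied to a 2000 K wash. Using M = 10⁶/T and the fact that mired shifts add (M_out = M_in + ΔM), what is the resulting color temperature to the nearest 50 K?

1700 K

M_in = 10⁶/2000 = 500.00 mireds.
M_out = 500.00 + (+88) = 588.00 mireds.
T_out = 10⁶/588.00 = 1700.7 K → 1700 K.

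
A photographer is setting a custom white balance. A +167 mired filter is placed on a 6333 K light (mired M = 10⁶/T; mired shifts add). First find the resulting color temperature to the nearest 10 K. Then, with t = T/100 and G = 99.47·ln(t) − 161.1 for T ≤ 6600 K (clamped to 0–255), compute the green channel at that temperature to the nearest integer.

M_in = 10⁶/6333 = 157.90; M_out = 157.90 + (+167) = 324.90.
T_out = 10⁶/324.90 = 3077.8 K → 3080 K; t = 30.8.
G = 99.47·ln 30.8 − 161.1 = 99.47·3.4275 − 161.1 = 179.835.
Rounded: 180.

180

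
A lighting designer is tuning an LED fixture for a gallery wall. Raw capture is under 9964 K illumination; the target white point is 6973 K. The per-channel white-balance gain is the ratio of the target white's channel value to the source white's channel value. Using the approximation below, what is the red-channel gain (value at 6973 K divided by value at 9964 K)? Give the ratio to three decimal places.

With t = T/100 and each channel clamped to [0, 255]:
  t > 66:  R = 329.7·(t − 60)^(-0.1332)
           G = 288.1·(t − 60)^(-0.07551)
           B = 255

1.206

At 9964 K (t = 99.64):
  R = 329.7·(99.64 − 60)^(-0.1332) = 329.7·39.64^(-0.1332) = 329.7·0.61253 = 201.952.
At 6973 K (t = 69.73):
  R = 329.7·(69.73 − 60)^(-0.1332) = 329.7·9.73^(-0.1332) = 329.7·0.73856 = 243.502.
Gain = 243.502 / 201.952 = 1.2057 → 1.206.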